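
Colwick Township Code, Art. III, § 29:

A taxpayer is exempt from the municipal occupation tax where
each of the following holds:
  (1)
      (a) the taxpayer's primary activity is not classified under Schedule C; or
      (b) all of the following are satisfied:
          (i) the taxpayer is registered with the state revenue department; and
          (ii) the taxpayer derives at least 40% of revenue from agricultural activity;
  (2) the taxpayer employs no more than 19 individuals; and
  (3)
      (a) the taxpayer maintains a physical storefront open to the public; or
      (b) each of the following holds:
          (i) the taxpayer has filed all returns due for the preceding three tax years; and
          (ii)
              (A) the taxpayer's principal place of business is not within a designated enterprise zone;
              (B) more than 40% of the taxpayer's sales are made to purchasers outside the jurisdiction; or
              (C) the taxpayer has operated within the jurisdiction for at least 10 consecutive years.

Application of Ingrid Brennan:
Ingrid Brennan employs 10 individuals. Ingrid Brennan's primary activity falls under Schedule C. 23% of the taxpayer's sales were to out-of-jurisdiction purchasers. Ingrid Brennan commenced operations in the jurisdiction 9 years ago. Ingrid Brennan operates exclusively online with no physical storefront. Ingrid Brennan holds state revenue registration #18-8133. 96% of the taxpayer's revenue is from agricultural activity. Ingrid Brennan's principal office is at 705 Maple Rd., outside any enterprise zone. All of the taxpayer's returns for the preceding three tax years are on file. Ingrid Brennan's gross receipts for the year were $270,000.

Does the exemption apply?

(a) not (Schedule C activity) — not met.
(i) state-registered — met.
(ii) ≥40% agricultural — holds.
So (b) is satisfied (T AND T).
So (1) is satisfied (F OR T).
(2) ≤ 19 employees — satisfied.
(a) has storefront — not satisfied.
(i) returns current — satisfied.
(A) not (in enterprise zone) — satisfied.
(B) >40% out-of-jur. sales — not satisfied.
(C) ≥ 10 yrs in jurisdiction — not met.
So (ii) is satisfied (T OR F OR F).
(b): T AND T → true.
(3) = F OR T = true.
Overall = T AND T AND T = true.

Yes — exempt.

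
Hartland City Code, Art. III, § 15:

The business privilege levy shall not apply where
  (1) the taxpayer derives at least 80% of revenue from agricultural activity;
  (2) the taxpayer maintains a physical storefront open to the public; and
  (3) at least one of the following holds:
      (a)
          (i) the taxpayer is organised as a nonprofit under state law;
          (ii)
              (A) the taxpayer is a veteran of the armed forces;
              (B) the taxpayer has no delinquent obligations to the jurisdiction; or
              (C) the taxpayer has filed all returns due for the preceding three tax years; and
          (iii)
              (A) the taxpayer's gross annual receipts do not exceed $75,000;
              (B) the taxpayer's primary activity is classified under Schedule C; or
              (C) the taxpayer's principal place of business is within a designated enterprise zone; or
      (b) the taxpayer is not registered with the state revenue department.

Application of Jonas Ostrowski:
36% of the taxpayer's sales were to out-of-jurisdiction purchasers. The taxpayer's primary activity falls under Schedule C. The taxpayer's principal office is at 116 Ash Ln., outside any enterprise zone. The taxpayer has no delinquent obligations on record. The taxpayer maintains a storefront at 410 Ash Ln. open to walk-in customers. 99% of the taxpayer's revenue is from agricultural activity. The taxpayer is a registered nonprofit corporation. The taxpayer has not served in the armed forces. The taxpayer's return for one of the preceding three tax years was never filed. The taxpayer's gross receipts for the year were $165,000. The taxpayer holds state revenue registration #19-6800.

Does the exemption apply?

Yes — exempt.

(1) ≥80% agricultural — met.
(2) has storefront — met.
(i) nonprofit — met.
(A) veteran — not satisfied.
(B) no delinquency — satisfied.
(C) returns current — not met.
So (ii) is satisfied (F OR T OR F).
(A) receipts ≤ $75,000 — fails.
(B) Schedule C activity — satisfied.
(C) in enterprise zone — not satisfied.
(iii): F OR T OR F → true.
(a) = T AND T AND T = true.
(b) not (state-registered) — fails.
(3) = T OR F = true.
Overall = T AND T AND T = true.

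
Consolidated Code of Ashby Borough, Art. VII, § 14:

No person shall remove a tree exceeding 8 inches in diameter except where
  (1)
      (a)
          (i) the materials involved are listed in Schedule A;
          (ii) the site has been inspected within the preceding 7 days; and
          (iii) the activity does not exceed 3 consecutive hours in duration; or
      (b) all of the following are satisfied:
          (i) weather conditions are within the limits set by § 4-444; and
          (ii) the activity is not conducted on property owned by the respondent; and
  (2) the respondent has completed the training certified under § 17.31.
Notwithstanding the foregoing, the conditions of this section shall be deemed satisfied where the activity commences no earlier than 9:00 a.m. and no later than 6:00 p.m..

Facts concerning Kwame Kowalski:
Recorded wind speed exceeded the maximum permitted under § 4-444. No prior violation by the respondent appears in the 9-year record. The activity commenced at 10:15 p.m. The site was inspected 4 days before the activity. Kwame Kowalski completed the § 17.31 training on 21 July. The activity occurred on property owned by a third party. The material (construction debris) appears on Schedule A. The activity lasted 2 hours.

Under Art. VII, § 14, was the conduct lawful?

Yes — lawful.

(i) Schedule A material — satisfied.
(ii) site inspected — holds.
(iii) ≤ 3 hrs duration — holds.
(a): T AND T AND T → true.
(i) weather ok — not met.
(ii) not (own property) — holds.
(b) = F AND T = false.
(1) = T OR F = true.
(2) training certified — met.
Overall: T AND T → true.
Exception (start within hours) — not satisfied.
Result: main true OR exception false → true.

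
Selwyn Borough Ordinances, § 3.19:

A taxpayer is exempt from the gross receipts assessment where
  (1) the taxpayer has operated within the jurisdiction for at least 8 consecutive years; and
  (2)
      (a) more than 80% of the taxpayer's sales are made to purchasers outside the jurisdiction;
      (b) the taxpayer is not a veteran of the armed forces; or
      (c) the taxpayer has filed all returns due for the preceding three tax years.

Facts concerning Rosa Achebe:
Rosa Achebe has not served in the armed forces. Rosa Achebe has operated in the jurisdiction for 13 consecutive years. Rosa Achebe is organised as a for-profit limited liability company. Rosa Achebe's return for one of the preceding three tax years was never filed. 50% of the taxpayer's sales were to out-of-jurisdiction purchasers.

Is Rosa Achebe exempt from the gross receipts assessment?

Yes — exempt.

(1) ≥ 8 yrs in jurisdiction — satisfied.
(a) >80% out-of-jur. sales — not met.
(b) not (veteran) — met.
(c) returns current — not satisfied.
(2) = F OR T OR F = true.
So Overall is satisfied (T AND T).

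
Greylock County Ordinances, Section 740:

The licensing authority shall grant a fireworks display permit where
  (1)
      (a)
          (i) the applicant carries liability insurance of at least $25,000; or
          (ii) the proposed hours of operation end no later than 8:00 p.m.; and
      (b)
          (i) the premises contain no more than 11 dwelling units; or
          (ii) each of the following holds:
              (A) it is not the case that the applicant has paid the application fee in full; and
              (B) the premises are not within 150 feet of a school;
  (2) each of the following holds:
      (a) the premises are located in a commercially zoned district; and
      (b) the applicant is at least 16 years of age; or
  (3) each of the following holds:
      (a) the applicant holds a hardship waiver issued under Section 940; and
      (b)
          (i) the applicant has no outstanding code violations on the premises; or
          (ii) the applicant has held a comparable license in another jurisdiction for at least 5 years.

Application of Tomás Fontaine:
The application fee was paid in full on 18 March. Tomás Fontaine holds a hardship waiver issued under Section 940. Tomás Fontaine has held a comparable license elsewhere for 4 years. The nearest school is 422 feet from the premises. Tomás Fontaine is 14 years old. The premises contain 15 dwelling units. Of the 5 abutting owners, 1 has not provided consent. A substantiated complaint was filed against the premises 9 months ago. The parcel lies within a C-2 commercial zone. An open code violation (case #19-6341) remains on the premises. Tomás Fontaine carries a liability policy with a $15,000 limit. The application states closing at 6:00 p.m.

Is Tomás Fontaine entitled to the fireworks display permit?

(i) insurance ≥ $25,000 — not satisfied.
(ii) closes by 8 p.m. — met.
(a): F OR T → true.
(i) ≤ 11 units — fails.
(A) not (fee paid) — fails.
(B) ≥150 ft from school — satisfied.
So (ii) is not satisfied (F AND T).
(b): F OR F → false.
So (1) is not satisfied (T AND F).
(a) commercially zoned — holds.
(b) age ≥ 16 — not met.
So (2) is not satisfied (T AND F).
(a) hardship waiver — satisfied.
(i) no code violations — not met.
(ii) prior license ≥ 5 yr — fails.
So (b) is not satisfied (F OR F).
(3) = T AND F = false.
So Overall is not satisfied (F OR F OR F).

No — denied.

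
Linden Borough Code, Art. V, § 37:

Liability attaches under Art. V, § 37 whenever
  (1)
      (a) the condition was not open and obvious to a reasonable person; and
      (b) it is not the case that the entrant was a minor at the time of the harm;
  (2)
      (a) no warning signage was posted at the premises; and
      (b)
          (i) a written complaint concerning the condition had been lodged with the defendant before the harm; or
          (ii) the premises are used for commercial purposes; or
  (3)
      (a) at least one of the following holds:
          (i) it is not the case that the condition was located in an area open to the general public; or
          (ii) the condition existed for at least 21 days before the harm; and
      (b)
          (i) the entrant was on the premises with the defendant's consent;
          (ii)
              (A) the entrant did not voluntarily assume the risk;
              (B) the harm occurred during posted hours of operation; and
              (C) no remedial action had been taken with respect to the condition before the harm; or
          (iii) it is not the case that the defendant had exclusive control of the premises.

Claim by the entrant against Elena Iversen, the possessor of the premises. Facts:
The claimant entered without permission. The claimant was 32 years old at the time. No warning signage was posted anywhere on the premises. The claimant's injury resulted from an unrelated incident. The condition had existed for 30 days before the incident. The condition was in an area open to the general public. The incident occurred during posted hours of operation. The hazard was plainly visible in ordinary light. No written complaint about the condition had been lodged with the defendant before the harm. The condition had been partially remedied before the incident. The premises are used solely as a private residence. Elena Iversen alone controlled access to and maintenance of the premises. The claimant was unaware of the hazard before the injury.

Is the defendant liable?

No — not liable.

(a) not open/obvious — fails.
(b) not (entrant a minor) — met.
So (1) is not satisfied (F AND T).
(a) no signage posted — holds.
(i) complaint lodged — not met.
(ii) commercial use — not satisfied.
(b) = F OR F = false.
So (2) is not satisfied (T AND F).
(i) not (public area) — fails.
(ii) condition ≥21 days old — holds.
So (a) is satisfied (F OR T).
(i) consent to enter — fails.
(A) no assumed risk — satisfied.
(B) during posted hours — met.
(C) no remedial action — fails.
(ii): T AND T AND F → false.
(iii) not (exclusive control) — fails.
(b) = F OR F OR F = false.
So (3) is not satisfied (T AND F).
Overall: F OR F OR F → false.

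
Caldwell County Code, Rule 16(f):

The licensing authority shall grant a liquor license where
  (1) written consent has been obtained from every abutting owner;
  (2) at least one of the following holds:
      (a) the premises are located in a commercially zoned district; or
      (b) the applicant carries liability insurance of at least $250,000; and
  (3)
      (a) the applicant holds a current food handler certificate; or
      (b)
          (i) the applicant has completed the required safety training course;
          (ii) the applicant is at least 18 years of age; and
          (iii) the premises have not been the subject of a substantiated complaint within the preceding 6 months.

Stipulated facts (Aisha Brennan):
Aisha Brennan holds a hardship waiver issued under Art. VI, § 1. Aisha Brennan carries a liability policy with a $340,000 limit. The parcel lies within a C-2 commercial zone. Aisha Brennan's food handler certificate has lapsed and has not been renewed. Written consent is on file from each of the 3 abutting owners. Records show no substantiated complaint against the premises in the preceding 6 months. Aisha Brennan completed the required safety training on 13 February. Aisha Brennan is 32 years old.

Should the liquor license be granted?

Yes — granted.

(1) all abutters consent — satisfied.
(a) commercially zoned — satisfied.
(b) insurance ≥ $250,000 — satisfied.
(2): T OR T → true.
(a) food handler cert. — not met.
(i) safety training — satisfied.
(ii) age ≥ 18 — holds.
(iii) no complaint in 6 mo. — met.
(b): T AND T AND T → true.
(3) = F OR T = true.
So Overall is satisfied (T AND T AND T).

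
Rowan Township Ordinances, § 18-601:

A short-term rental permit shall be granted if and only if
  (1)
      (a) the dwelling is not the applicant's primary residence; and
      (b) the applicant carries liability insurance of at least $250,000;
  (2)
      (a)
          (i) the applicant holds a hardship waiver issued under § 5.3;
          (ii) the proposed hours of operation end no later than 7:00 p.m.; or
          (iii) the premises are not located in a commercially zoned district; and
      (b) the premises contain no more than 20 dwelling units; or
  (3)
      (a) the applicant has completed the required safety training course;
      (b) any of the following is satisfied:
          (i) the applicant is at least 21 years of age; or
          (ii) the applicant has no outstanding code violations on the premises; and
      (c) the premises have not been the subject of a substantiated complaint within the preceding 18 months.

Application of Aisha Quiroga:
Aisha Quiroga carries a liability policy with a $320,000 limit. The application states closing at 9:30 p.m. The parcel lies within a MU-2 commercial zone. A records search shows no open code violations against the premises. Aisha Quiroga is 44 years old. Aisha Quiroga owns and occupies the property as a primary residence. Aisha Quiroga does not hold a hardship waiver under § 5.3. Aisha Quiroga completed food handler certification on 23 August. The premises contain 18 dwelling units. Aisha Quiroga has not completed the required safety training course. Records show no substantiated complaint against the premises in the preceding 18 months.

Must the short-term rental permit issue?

(a) not (primary residence) — not met.
(b) insurance ≥ $250,000 — satisfied.
So (1) is not satisfied (F AND T).
(i) hardship waiver — not met.
(ii) closes by 7 p.m. — not met.
(iii) not (commercially zoned) — not satisfied.
(a) = F OR F OR F = false.
(b) ≤ 20 units — holds.
(2) = F AND T = false.
(a) safety training — fails.
(i) age ≥ 21 — holds.
(ii) no code violations — satisfied.
(b) = T OR T = true.
(c) no complaint in 18 mo. — holds.
(3) = F AND T AND T = false.
Overall = F OR F OR F = false.

No — denied.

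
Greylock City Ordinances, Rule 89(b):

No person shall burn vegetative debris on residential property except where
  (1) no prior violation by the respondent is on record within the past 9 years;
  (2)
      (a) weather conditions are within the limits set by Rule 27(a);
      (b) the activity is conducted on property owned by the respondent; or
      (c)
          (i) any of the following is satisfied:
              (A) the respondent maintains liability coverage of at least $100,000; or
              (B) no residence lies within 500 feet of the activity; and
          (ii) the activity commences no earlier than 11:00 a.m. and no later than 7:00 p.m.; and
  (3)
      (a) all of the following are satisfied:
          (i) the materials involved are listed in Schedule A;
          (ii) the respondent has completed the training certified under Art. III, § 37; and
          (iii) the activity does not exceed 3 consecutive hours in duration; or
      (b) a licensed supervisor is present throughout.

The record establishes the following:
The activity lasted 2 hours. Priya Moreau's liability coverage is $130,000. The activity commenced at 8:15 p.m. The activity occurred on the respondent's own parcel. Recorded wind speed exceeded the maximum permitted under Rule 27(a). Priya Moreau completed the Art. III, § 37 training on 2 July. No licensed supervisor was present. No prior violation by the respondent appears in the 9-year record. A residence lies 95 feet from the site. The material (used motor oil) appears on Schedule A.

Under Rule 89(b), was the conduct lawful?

Yes — lawful.

(1) no prior violation — holds.
(a) weather ok — not satisfied.
(b) own property — holds.
(A) coverage ≥ $100,000 — satisfied.
(B) no residence in 500 ft — fails.
(i) = T OR F = true.
(ii) start within hours — fails.
So (c) is not satisfied (T AND F).
So (2) is satisfied (F OR T OR F).
(i) Schedule A material — satisfied.
(ii) training certified — satisfied.
(iii) ≤ 3 hrs duration — satisfied.
So (a) is satisfied (T AND T AND T).
(b) supervisor present — fails.
So (3) is satisfied (T OR F).
So Overall is satisfied (T AND T AND T).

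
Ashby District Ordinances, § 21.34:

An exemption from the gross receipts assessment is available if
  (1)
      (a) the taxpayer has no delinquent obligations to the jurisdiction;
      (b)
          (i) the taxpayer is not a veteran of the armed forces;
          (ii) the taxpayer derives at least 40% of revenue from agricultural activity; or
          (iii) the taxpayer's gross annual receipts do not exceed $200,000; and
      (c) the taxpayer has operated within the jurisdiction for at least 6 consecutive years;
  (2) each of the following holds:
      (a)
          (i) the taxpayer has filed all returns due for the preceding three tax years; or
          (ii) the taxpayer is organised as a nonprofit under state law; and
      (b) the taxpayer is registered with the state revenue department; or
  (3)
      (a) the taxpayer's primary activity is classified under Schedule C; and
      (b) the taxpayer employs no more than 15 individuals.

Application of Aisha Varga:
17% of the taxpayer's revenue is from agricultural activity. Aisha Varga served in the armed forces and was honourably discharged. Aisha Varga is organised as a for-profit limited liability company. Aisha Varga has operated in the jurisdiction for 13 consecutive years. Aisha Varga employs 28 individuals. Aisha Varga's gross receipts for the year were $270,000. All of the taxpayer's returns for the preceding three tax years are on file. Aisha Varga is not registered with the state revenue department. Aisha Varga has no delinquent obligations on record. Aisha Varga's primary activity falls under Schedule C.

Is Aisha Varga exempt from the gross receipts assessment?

(a) no delinquency — satisfied.
(i) not (veteran) — fails.
(ii) ≥40% agricultural — fails.
(iii) receipts ≤ $200,000 — not satisfied.
(b) = F OR F OR F = false.
(c) ≥ 6 yrs in jurisdiction — satisfied.
(1) = T AND F AND T = false.
(i) returns current — holds.
(ii) nonprofit — not met.
(a) = T OR F = true.
(b) state-registered — not satisfied.
So (2) is not satisfied (T AND F).
(a) Schedule C activity — holds.
(b) ≤ 15 employees — fails.
(3): T AND F → false.
Overall: F OR F OR F → false.

No — not exempt.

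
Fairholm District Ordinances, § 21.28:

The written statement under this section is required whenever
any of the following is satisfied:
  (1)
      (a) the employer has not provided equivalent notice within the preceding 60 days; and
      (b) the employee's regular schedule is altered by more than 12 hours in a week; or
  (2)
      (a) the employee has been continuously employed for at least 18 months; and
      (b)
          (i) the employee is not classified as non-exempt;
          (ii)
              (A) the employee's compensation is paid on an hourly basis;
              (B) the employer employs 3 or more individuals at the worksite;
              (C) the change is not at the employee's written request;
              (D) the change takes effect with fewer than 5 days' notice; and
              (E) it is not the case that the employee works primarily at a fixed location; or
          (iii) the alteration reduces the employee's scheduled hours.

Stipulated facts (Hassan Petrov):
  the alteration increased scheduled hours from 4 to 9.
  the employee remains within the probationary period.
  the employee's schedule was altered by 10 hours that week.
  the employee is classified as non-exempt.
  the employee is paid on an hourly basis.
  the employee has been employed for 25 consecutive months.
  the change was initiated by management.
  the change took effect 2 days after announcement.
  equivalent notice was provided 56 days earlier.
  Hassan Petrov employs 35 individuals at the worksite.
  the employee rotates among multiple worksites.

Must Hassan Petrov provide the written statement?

(a) no recent notice — not met.
(b) schedule shift > 12h — not met.
(1): F AND F → false.
(a) tenure ≥ 18 mo. — satisfied.
(i) not (non-exempt) — not met.
(A) hourly-paid — met.
(B) ≥ 3 at site — holds.
(C) not employee-requested — satisfied.
(D) < 5 days' notice — met.
(E) not (fixed location) — holds.
(ii) = T AND T AND T AND T AND T = true.
(iii) hours reduced — not satisfied.
So (b) is satisfied (F OR T OR F).
(2): T AND T → true.
Overall = F OR T = true.

Yes — required.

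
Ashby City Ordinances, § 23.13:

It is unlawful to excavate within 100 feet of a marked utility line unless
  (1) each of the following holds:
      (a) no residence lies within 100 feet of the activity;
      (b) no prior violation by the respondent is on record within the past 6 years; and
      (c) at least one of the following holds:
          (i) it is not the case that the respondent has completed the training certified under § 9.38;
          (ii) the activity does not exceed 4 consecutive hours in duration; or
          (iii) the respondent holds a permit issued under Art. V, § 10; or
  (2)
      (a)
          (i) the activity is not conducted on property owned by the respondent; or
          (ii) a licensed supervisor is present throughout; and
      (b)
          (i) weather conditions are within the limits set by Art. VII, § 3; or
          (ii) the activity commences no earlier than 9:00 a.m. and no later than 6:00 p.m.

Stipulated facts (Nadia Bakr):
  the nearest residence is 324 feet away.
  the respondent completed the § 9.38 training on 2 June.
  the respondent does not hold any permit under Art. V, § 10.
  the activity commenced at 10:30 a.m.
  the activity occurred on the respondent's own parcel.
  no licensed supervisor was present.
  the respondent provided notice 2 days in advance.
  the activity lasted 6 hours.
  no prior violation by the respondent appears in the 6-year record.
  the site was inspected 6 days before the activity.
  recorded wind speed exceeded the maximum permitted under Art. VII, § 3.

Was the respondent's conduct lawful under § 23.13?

No — unlawful.

(a) no residence in 100 ft — holds.
(b) no prior violation — met.
(i) not (training certified) — not satisfied.
(ii) ≤ 4 hrs duration — fails.
(iii) holds permit — not satisfied.
(c) = F OR F OR F = false.
So (1) is not satisfied (T AND T AND F).
(i) not (own property) — not met.
(ii) supervisor present — fails.
So (a) is not satisfied (F OR F).
(i) weather ok — not met.
(ii) start within hours — met.
So (b) is satisfied (F OR T).
(2) = F AND T = false.
So Overall is not satisfied (F OR F).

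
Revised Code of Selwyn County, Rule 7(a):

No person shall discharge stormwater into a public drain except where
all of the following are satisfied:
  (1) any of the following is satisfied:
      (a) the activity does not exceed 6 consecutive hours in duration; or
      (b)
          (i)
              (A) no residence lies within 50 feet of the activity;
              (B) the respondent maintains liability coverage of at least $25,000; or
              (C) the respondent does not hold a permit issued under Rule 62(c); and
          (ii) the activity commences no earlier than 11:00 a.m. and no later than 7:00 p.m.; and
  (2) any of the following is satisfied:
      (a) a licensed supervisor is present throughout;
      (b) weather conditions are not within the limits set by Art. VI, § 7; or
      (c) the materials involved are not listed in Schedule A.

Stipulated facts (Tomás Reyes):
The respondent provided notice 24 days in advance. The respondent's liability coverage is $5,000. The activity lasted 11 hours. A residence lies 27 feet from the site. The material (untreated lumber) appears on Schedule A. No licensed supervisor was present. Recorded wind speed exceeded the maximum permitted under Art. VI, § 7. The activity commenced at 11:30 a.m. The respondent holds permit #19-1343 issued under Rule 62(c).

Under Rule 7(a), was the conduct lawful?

No — unlawful.

(a) ≤ 6 hrs duration — not satisfied.
(A) no residence in 50 ft — not met.
(B) coverage ≥ $25,000 — not met.
(C) not (holds permit) — not met.
So (i) is not satisfied (F OR F OR F).
(ii) start within hours — holds.
(b): F AND T → false.
(1) = F OR F = false.
(a) supervisor present — fails.
(b) not (weather ok) — holds.
(c) not (Schedule A material) — not met.
So (2) is satisfied (F OR T OR F).
Overall: F AND T → false.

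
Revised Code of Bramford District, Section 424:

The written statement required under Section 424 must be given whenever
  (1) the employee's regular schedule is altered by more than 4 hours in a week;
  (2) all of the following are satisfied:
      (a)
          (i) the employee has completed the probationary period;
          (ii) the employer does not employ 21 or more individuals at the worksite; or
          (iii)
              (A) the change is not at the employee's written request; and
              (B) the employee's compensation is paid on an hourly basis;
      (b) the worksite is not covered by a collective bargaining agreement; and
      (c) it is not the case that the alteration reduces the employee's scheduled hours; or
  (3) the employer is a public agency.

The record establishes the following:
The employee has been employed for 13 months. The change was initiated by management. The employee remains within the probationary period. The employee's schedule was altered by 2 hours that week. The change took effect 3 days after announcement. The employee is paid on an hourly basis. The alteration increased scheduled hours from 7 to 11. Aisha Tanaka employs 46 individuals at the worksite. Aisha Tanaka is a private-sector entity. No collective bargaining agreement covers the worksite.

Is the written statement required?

Yes — required.

(1) schedule shift > 4h — not satisfied.
(i) past probation — not met.
(ii) not (≥ 21 at site) — not met.
(A) not employee-requested — holds.
(B) hourly-paid — satisfied.
So (iii) is satisfied (T AND T).
(a) = F OR F OR T = true.
(b) no CBA — met.
(c) not (hours reduced) — met.
So (2) is satisfied (T AND T AND T).
(3) public agency — not met.
So Overall is satisfied (F OR T OR F).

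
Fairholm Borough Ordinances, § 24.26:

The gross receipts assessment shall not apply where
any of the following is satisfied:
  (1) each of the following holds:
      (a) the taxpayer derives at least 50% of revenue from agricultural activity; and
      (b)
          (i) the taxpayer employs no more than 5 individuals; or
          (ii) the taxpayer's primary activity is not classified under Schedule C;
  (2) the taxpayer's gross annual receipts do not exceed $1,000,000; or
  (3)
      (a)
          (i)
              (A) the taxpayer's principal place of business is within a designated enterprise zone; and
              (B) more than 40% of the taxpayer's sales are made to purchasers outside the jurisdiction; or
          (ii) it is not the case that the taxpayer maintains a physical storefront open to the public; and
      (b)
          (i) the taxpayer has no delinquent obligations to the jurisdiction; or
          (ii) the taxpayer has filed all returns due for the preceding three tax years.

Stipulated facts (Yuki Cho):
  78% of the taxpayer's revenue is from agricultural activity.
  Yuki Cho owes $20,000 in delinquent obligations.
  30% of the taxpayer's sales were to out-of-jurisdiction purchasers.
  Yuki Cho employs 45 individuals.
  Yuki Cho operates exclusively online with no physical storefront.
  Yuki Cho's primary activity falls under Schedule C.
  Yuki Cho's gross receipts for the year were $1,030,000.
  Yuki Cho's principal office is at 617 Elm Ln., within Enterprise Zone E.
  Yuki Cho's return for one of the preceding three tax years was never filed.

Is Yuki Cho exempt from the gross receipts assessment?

No — not exempt.

(a) ≥50% agricultural — satisfied.
(i) ≤ 5 employees — fails.
(ii) not (Schedule C activity) — not met.
(b) = F OR F = false.
(1) = T AND F = false.
(2) receipts ≤ $1,000,000 — not satisfied.
(A) in enterprise zone — met.
(B) >40% out-of-jur. sales — not met.
(i) = T AND F = false.
(ii) not (has storefront) — met.
(a): F OR T → true.
(i) no delinquency — not satisfied.
(ii) returns current — fails.
(b) = F OR F = false.
So (3) is not satisfied (T AND F).
Overall: F OR F OR F → false.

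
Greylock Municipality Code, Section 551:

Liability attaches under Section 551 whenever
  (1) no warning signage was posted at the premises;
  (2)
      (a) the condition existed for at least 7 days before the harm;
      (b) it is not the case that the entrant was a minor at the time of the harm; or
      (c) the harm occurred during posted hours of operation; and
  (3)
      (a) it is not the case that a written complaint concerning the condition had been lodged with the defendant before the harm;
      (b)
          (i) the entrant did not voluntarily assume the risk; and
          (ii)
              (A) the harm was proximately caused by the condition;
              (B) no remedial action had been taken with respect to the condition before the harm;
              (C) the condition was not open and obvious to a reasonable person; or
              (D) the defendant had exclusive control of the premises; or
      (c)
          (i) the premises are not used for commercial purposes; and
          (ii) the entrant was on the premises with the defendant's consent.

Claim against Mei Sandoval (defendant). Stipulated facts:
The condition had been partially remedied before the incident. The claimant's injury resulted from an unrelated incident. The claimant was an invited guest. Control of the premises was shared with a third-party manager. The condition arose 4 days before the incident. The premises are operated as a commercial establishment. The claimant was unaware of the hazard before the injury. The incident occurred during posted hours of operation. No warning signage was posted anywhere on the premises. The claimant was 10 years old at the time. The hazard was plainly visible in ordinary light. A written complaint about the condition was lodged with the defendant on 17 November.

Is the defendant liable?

No — not liable.

(1) no signage posted — met.
(a) condition ≥7 days old — fails.
(b) not (entrant a minor) — not satisfied.
(c) during posted hours — met.
(2) = F OR F OR T = true.
(a) not (complaint lodged) — not satisfied.
(i) no assumed risk — met.
(A) proximate cause — fails.
(B) no remedial action — fails.
(C) not open/obvious — not met.
(D) exclusive control — not satisfied.
So (ii) is not satisfied (F OR F OR F OR F).
(b): T AND F → false.
(i) not (commercial use) — fails.
(ii) consent to enter — met.
So (c) is not satisfied (F AND T).
So (3) is not satisfied (F OR F OR F).
Overall: T AND T AND F → false.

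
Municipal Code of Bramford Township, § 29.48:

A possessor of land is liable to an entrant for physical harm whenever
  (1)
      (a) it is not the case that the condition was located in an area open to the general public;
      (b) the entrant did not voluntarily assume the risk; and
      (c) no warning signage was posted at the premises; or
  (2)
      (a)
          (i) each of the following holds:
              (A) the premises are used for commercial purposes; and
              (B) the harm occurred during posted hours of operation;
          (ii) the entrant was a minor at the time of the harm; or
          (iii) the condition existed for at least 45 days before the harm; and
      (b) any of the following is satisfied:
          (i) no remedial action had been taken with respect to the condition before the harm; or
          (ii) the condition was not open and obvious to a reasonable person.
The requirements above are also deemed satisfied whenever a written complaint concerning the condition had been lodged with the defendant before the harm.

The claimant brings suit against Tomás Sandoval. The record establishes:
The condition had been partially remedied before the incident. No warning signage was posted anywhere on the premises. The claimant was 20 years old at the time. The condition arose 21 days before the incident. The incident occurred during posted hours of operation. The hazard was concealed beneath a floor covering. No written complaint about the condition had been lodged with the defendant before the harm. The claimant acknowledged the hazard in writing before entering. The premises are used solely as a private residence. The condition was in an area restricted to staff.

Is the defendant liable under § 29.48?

(a) not (public area) — holds.
(b) no assumed risk — not met.
(c) no signage posted — holds.
So (1) is not satisfied (T AND F AND T).
(A) commercial use — not satisfied.
(B) during posted hours — satisfied.
So (i) is not satisfied (F AND T).
(ii) entrant a minor — not satisfied.
(iii) condition ≥45 days old — fails.
(a) = F OR F OR F = false.
(i) no remedial action — not satisfied.
(ii) not open/obvious — met.
(b) = F OR T = true.
(2) = F AND T = false.
Overall: F OR F → false.
Exception (complaint lodged) — not satisfied.
Result: main false OR exception false → false.

No — not liable.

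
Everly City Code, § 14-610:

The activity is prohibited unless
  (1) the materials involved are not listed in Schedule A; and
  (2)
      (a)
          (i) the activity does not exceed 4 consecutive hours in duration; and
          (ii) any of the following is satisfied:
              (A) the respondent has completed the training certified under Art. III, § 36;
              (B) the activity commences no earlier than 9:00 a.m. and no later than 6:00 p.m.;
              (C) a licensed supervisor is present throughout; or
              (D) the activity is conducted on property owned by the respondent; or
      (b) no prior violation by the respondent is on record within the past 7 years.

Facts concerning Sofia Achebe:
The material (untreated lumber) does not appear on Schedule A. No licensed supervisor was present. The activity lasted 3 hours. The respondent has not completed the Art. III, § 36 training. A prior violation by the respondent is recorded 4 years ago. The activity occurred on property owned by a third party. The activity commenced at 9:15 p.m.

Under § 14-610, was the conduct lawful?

No — unlawful.

(1) not (Schedule A material) — holds.
(i) ≤ 4 hrs duration — holds.
(A) training certified — fails.
(B) start within hours — not satisfied.
(C) supervisor present — fails.
(D) own property — not satisfied.
(ii): F OR F OR F OR F → false.
So (a) is not satisfied (T AND F).
(b) no prior violation — fails.
(2) = F OR F = false.
Overall = T AND F = false.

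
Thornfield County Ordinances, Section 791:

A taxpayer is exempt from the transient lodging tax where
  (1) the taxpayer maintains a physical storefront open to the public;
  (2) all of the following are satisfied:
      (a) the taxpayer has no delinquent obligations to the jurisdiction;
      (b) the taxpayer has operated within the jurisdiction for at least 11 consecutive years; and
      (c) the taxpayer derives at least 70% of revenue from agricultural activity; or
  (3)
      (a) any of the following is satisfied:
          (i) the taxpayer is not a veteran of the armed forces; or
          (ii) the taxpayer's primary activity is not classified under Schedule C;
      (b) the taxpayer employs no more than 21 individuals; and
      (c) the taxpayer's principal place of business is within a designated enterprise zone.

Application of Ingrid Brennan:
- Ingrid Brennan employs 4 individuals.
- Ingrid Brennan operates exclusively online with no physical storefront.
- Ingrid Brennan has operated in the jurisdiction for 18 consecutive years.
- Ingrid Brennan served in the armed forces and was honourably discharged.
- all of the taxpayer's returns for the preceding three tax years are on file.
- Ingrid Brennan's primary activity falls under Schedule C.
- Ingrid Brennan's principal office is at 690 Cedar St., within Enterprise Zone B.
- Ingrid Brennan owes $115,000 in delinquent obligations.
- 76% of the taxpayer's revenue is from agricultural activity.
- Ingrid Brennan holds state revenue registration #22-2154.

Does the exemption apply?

No — not exempt.

(1) has storefront — not satisfied.
(a) no delinquency — fails.
(b) ≥ 11 yrs in jurisdiction — satisfied.
(c) ≥70% agricultural — satisfied.
So (2) is not satisfied (F AND T AND T).
(i) not (veteran) — fails.
(ii) not (Schedule C activity) — not met.
So (a) is not satisfied (F OR F).
(b) ≤ 21 employees — satisfied.
(c) in enterprise zone — met.
(3): F AND T AND T → false.
So Overall is not satisfied (F OR F OR F).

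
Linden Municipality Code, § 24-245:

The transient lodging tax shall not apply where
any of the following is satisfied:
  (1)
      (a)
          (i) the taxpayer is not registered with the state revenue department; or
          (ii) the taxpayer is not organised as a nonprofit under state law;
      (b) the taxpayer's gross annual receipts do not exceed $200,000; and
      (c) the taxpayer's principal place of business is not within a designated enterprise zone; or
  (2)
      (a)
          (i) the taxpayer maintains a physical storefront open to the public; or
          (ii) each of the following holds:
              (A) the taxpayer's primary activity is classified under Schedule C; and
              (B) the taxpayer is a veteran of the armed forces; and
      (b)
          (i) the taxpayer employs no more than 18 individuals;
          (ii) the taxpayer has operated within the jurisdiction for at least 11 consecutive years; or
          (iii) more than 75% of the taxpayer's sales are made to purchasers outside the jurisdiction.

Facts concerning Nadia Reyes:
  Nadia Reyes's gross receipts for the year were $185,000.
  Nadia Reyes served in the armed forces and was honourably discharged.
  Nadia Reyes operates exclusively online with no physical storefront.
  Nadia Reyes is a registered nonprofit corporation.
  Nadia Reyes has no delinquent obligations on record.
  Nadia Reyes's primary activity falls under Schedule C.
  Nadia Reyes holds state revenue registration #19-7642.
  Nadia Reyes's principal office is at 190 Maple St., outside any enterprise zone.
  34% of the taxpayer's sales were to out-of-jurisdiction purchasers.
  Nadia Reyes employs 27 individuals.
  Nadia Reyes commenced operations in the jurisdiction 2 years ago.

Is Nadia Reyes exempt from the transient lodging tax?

(i) not (state-registered) — not satisfied.
(ii) not (nonprofit) — not met.
So (a) is not satisfied (F OR F).
(b) receipts ≤ $200,000 — holds.
(c) not (in enterprise zone) — satisfied.
(1): F AND T AND T → false.
(i) has storefront — not met.
(A) Schedule C activity — satisfied.
(B) veteran — satisfied.
(ii): T AND T → true.
(a): F OR T → true.
(i) ≤ 18 employees — not satisfied.
(ii) ≥ 11 yrs in jurisdiction — fails.
(iii) >75% out-of-jur. sales — not satisfied.
(b): F OR F OR F → false.
So (2) is not satisfied (T AND F).
Overall = F OR F = false.

No — not exempt.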